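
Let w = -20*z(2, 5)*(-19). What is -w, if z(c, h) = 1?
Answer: -380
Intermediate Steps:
w = 380 (w = -20*1*(-19) = -20*(-19) = 380)
-w = -1*380 = -380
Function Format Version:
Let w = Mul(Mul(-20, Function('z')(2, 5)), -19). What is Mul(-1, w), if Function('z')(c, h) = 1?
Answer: -380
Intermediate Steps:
w = 380 (w = Mul(Mul(-20, 1), -19) = Mul(-20, -19) = 380)
Mul(-1, w) = Mul(-1, 380) = -380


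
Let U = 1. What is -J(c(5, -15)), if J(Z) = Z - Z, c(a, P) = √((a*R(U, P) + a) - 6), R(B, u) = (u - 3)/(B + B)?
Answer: 0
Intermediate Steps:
R(B, u) = (-3 + u)/(2*B) (R(B, u) = (-3 + u)/((2*B)) = (-3 + u)*(1/(2*B)) = (-3 + u)/(2*B))
c(a, P) = √(-6 + a + a*(-3/2 + P/2)) (c(a, P) = √((a*((½)*(-3 + P)/1) + a) - 6) = √((a*((½)*1*(-3 + P)) + a) - 6) = √((a*(-3/2 + P/2) + a) - 6) = √((a + a*(-3/2 + P/2)) - 6) = √(-6 + a + a*(-3/2 + P/2)))
J(Z) = 0
-J(c(5, -15)) = -1*0 = 0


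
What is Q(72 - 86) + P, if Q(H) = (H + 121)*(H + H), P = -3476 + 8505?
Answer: 2033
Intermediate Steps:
P = 5029
Q(H) = 2*H*(121 + H) (Q(H) = (121 + H)*(2*H) = 2*H*(121 + H))
Q(72 - 86) + P = 2*(72 - 86)*(121 + (72 - 86)) + 5029 = 2*(-14)*(121 - 14) + 5029 = 2*(-14)*107 + 5029 = -2996 + 5029 = 2033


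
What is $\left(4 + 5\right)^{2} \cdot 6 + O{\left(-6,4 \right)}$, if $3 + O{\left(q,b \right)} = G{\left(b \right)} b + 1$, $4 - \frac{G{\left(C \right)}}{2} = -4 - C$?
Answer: $580$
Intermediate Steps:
$G{\left(C \right)} = 16 + 2 C$ ($G{\left(C \right)} = 8 - 2 \left(-4 - C\right) = 8 + \left(8 + 2 C\right) = 16 + 2 C$)
$O{\left(q,b \right)} = -2 + b \left(16 + 2 b\right)$ ($O{\left(q,b \right)} = -3 + \left(\left(16 + 2 b\right) b + 1\right) = -3 + \left(b \left(16 + 2 b\right) + 1\right) = -3 + \left(1 + b \left(16 + 2 b\right)\right) = -2 + b \left(16 + 2 b\right)$)
$\left(4 + 5\right)^{2} \cdot 6 + O{\left(-6,4 \right)} = \left(4 + 5\right)^{2} \cdot 6 - \left(2 - 8 \left(8 + 4\right)\right) = 9^{2} \cdot 6 - \left(2 - 96\right) = 81 \cdot 6 + \left(-2 + 96\right) = 486 + 94 = 580$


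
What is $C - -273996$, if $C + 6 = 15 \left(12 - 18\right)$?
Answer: $273900$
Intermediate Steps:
$C = -96$ ($C = -6 + 15 \left(12 - 18\right) = -6 + 15 \left(-6\right) = -6 - 90 = -96$)
$C - -273996 = -96 - -273996 = -96 + 273996 = 273900$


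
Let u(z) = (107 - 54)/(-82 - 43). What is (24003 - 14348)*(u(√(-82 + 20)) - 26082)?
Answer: -6295645093/25 ≈ -2.5183e+8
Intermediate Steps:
u(z) = -53/125 (u(z) = 53/(-125) = 53*(-1/125) = -53/125)
(24003 - 14348)*(u(√(-82 + 20)) - 26082) = (24003 - 14348)*(-53/125 - 26082) = 9655*(-3260303/125) = -6295645093/25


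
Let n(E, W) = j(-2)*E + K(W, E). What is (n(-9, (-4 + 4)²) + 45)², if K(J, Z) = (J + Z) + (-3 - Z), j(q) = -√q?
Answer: 1602 + 756*I*√2 ≈ 1602.0 + 1069.1*I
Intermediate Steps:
K(J, Z) = -3 + J
n(E, W) = -3 + W - I*E*√2 (n(E, W) = (-√(-2))*E + (-3 + W) = (-I*√2)*E + (-3 + W) = -I*E*√2 + (-3 + W) = -3 + W - I*E*√2)
(n(-9, (-4 + 4)²) + 45)² = ((-3 + (-4 + 4)² - 1*I*(-9)*√2) + 45)² = ((-3 + 0² + 9*I*√2) + 45)² = ((-3 + 0 + 9*I*√2) + 45)² = ((-3 + 9*I*√2) + 45)² = (42 + 9*I*√2)²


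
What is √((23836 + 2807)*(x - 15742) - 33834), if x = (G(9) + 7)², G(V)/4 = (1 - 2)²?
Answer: I*√416224137 ≈ 20402.0*I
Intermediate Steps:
G(V) = 4 (G(V) = 4*(1 - 2)² = 4*(-1)² = 4*1 = 4)
x = 121 (x = (4 + 7)² = 11² = 121)
√((23836 + 2807)*(x - 15742) - 33834) = √((23836 + 2807)*(121 - 15742) - 33834) = √(26643*(-15621) - 33834) = √(-416190303 - 33834) = √(-416224137) = I*√416224137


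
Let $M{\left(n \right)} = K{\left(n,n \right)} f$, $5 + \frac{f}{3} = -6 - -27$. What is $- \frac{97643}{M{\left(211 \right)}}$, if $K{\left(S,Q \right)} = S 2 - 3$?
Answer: $- \frac{97643}{20112} \approx -4.855$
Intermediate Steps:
$K{\left(S,Q \right)} = -3 + 2 S$ ($K{\left(S,Q \right)} = 2 S - 3 = -3 + 2 S$)
$f = 48$ ($f = -15 + 3 \left(-6 - -27\right) = -15 + 3 \left(-6 + 27\right) = -15 + 3 \cdot 21 = -15 + 63 = 48$)
$M{\left(n \right)} = -144 + 96 n$ ($M{\left(n \right)} = \left(-3 + 2 n\right) 48 = -144 + 96 n$)
$- \frac{97643}{M{\left(211 \right)}} = - \frac{97643}{-144 + 96 \cdot 211} = - \frac{97643}{-144 + 20256} = - \frac{97643}{20112}$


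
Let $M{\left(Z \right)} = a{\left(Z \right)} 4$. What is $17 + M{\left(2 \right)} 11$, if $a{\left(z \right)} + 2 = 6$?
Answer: $193$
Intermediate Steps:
$a{\left(z \right)} = 4$ ($a{\left(z \right)} = -2 + 6 = 4$)
$M{\left(Z \right)} = 16$ ($M{\left(Z \right)} = 4 \cdot 4 = 16$)
$17 + M{\left(2 \right)} 11 = 17 + 16 \cdot 11 = 17 + 176 = 193$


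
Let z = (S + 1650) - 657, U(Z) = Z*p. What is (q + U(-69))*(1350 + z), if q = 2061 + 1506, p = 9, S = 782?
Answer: 9206250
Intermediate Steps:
q = 3567
U(Z) = 9*Z (U(Z) = Z*9 = 9*Z)
z = 1775 (z = (782 + 1650) - 657 = 2432 - 657 = 1775)
(q + U(-69))*(1350 + z) = (3567 + 9*(-69))*(1350 + 1775) = (3567 - 621)*3125 = 2946*3125 = 9206250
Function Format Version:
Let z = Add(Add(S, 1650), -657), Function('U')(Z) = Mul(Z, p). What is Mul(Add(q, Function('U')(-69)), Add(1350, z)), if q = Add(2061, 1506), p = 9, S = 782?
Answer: 9206250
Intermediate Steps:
q = 3567
Function('U')(Z) = Mul(9, Z) (Function('U')(Z) = Mul(Z, 9) = Mul(9, Z))
z = 1775 (z = Add(Add(782, 1650), -657) = Add(2432, -657) = 1775)
Mul(Add(q, Function('U')(-69)), Add(1350, z)) = Mul(Add(3567, Mul(9, -69)), Add(1350, 1775)) = Mul(Add(3567, -621), 3125) = Mul(2946, 3125) = 9206250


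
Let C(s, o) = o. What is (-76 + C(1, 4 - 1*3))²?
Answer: 5625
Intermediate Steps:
(-76 + C(1, 4 - 1*3))² = (-76 + (4 - 1*3))² = (-76 + (4 - 3))² = (-76 + 1)² = (-75)² = 5625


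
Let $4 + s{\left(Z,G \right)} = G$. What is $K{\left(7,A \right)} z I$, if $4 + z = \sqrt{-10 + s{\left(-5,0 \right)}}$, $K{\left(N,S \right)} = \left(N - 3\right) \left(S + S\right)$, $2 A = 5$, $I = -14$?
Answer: $1120 - 280 i \sqrt{14} \approx 1120.0 - 1047.7 i$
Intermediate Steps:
$s{\left(Z,G \right)} = -4 + G$
$A = \frac{5}{2}$ ($A = \frac{1}{2} \cdot 5 = \frac{5}{2} \approx 2.5$)
$K{\left(N,S \right)} = 2 S \left(-3 + N\right)$ ($K{\left(N,S \right)} = \left(-3 + N\right) 2 S = 2 S \left(-3 + N\right)$)
$z = -4 + i \sqrt{14}$ ($z = -4 + \sqrt{-10 + \left(-4 + 0\right)} = -4 + \sqrt{-10 - 4} = -4 + \sqrt{-14} = -4 + i \sqrt{14} \approx -4.0 + 3.7417 i$)
$K{\left(7,A \right)} z I = 2 \cdot \frac{5}{2} \left(-3 + 7\right) \left(-4 + i \sqrt{14}\right) \left(-14\right) = 2 \cdot \frac{5}{2} \cdot 4 \left(-4 + i \sqrt{14}\right) \left(-14\right) = 20 \left(-4 + i \sqrt{14}\right) \left(-14\right) = \left(-80 + 20 i \sqrt{14}\right) \left(-14\right) = 1120 - 280 i \sqrt{14}$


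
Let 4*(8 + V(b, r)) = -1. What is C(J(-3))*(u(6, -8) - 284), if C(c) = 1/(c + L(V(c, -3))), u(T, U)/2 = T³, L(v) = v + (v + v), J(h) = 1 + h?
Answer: -592/107 ≈ -5.5327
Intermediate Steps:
V(b, r) = -33/4 (V(b, r) = -8 + (¼)*(-1) = -8 - ¼ = -33/4)
L(v) = 3*v (L(v) = v + 2*v = 3*v)
u(T, U) = 2*T³
C(c) = 1/(-99/4 + c) (C(c) = 1/(c + 3*(-33/4)) = 1/(c - 99/4) = 1/(-99/4 + c))
C(J(-3))*(u(6, -8) - 284) = (4/(-99 + 4*(1 - 3)))*(2*6³ - 284) = (4/(-99 + 4*(-2)))*(2*216 - 284) = (4/(-99 - 8))*(432 - 284) = (4/(-107))*148 = (4*(-1/107))*148 = -4/107*148 = -592/107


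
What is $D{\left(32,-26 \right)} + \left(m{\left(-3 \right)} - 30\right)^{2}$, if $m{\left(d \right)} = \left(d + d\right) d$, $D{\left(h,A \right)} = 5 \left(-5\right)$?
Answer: $119$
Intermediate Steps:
$D{\left(h,A \right)} = -25$
$m{\left(d \right)} = 2 d^{2}$ ($m{\left(d \right)} = 2 d d = 2 d^{2}$)
$D{\left(32,-26 \right)} + \left(m{\left(-3 \right)} - 30\right)^{2} = -25 + \left(2 \left(-3\right)^{2} - 30\right)^{2} = -25 + \left(2 \cdot 9 - 30\right)^{2} = -25 + \left(18 - 30\right)^{2} = -25 + \left(-12\right)^{2} = -25 + 144 = 119$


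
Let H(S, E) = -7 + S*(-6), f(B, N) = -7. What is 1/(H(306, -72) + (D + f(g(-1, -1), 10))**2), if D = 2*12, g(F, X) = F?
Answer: -1/1554 ≈ -0.00064350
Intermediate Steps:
H(S, E) = -7 - 6*S
D = 24
1/(H(306, -72) + (D + f(g(-1, -1), 10))**2) = 1/((-7 - 6*306) + (24 - 7)**2) = 1/((-7 - 1836) + 17**2) = 1/(-1843 + 289) = 1/(-1554) = -1/1554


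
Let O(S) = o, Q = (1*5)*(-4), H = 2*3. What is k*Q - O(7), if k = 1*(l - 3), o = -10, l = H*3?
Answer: -290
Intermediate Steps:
H = 6
l = 18 (l = 6*3 = 18)
Q = -20 (Q = 5*(-4) = -20)
k = 15 (k = 1*(18 - 3) = 1*15 = 15)
O(S) = -10
k*Q - O(7) = 15*(-20) - 1*(-10) = -300 + 10 = -290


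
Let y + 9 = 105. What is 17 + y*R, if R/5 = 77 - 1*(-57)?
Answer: 64337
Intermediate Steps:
y = 96 (y = -9 + 105 = 96)
R = 670 (R = 5*(77 - 1*(-57)) = 5*(77 + 57) = 5*134 = 670)
17 + y*R = 17 + 96*670 = 17 + 64320 = 64337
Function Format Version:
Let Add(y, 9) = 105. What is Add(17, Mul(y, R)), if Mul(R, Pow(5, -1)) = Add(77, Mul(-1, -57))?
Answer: 64337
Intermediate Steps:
y = 96 (y = Add(-9, 105) = 96)
R = 670 (R = Mul(5, Add(77, Mul(-1, -57))) = Mul(5, Add(77, 57)) = Mul(5, 134) = 670)
Add(17, Mul(y, R)) = Add(17, Mul(96, 670)) = Add(17, 64320) = 64337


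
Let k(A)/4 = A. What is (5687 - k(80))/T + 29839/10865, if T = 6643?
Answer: 4840244/1361815 ≈ 3.5543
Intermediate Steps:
k(A) = 4*A
(5687 - k(80))/T + 29839/10865 = (5687 - 4*80)/6643 + 29839/10865 = (5687 - 1*320)*(1/6643) + 29839*(1/10865) = (5687 - 320)*(1/6643) + 563/205 = 5367*(1/6643) + 563/205 = 5367/6643 + 563/205 = 4840244/1361815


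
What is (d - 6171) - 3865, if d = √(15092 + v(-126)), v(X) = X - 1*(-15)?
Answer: -10036 + √14981 ≈ -9913.6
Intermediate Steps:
v(X) = 15 + X (v(X) = X + 15 = 15 + X)
d = √14981 (d = √(15092 + (15 - 126)) = √(15092 - 111) = √14981 ≈ 122.40)
(d - 6171) - 3865 = (√14981 - 6171) - 3865 = (-6171 + √14981) - 3865 = -10036 + √14981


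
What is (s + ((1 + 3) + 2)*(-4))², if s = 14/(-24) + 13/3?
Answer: 6561/16 ≈ 410.06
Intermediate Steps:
s = 15/4 (s = 14*(-1/24) + 13*(⅓) = -7/12 + 13/3 = 15/4 ≈ 3.7500)
(s + ((1 + 3) + 2)*(-4))² = (15/4 + ((1 + 3) + 2)*(-4))² = (15/4 + (4 + 2)*(-4))² = (15/4 + 6*(-4))² = (15/4 - 24)² = (-81/4)² = 6561/16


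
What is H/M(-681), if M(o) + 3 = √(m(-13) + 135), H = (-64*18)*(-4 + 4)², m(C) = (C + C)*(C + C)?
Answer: 0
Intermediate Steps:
m(C) = 4*C² (m(C) = (2*C)*(2*C) = 4*C²)
H = 0 (H = -1152*0² = -1152*0 = 0)
M(o) = -3 + √811 (M(o) = -3 + √(4*(-13)² + 135) = -3 + √(4*169 + 135) = -3 + √(676 + 135) = -3 + √811)
H/M(-681) = 0/(-3 + √811) = 0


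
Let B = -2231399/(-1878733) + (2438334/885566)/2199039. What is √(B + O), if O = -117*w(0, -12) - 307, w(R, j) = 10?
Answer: I*√548739823538700293717716981213278882467/609772282200728207 ≈ 38.416*I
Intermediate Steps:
B = 724236331153150558/609772282200728207 (B = -2231399*(-1/1878733) + (2438334*(1/885566))*(1/2199039) = 2231399/1878733 + (1219167/442783)*(1/2199039) = 2231399/1878733 + 406389/324565695179 = 724236331153150558/609772282200728207 ≈ 1.1877)
O = -1477 (O = -117*10 - 307 = -1170 - 307 = -1477)
√(B + O) = √(724236331153150558/609772282200728207 - 1477) = √(-899909424479322411181/609772282200728207) = I*√548739823538700293717716981213278882467/609772282200728207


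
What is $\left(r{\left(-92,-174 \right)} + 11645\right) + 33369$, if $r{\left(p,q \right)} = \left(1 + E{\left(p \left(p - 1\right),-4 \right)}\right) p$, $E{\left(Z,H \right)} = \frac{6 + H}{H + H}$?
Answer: $44945$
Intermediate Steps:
$E{\left(Z,H \right)} = \frac{6 + H}{2 H}$
$r{\left(p,q \right)} = \frac{3 p}{4}$ ($r{\left(p,q \right)} = \left(1 + \frac{6 - 4}{2 \left(-4\right)}\right) p = \left(1 + \frac{1}{2} \left(- \frac{1}{4}\right) 2\right) p = \left(1 - \frac{1}{4}\right) p = \frac{3 p}{4}$)
$\left(r{\left(-92,-174 \right)} + 11645\right) + 33369 = \left(\frac{3}{4} \left(-92\right) + 11645\right) + 33369 = \left(-69 + 11645\right) + 33369 = 11576 + 33369 = 44945$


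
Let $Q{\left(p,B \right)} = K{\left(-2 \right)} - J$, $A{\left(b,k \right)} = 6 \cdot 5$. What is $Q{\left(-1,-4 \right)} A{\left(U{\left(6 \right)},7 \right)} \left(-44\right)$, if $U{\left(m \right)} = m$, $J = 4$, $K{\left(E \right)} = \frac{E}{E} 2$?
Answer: $2640$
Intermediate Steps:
$K{\left(E \right)} = 2$ ($K{\left(E \right)} = 1 \cdot 2 = 2$)
$A{\left(b,k \right)} = 30$
$Q{\left(p,B \right)} = -2$ ($Q{\left(p,B \right)} = 2 - 4 = -2$)
$Q{\left(-1,-4 \right)} A{\left(U{\left(6 \right)},7 \right)} \left(-44\right) = \left(-2\right) 30 \left(-44\right) = \left(-60\right) \left(-44\right) = 2640$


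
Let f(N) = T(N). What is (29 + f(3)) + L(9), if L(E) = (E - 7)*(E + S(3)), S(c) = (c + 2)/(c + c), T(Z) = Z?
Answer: 155/3 ≈ 51.667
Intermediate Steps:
f(N) = N
S(c) = (2 + c)/(2*c) (S(c) = (2 + c)/((2*c)) = (2 + c)*(1/(2*c)) = (2 + c)/(2*c))
L(E) = (-7 + E)*(⅚ + E) (L(E) = (E - 7)*(E + (½)*(2 + 3)/3) = (-7 + E)*(E + (½)*(⅓)*5) = (-7 + E)*(E + ⅚) = (-7 + E)*(⅚ + E))
(29 + f(3)) + L(9) = (29 + 3) + (-35/6 + 9² - 37/6*9) = 32 + (-35/6 + 81 - 111/2) = 32 + 59/3 = 155/3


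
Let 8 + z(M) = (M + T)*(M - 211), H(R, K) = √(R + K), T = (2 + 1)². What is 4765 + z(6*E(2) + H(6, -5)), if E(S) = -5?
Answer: 9557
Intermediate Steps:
T = 9 (T = 3² = 9)
H(R, K) = √(K + R)
z(M) = -8 + (-211 + M)*(9 + M) (z(M) = -8 + (M + 9)*(M - 211) = -8 + (9 + M)*(-211 + M) = -8 + (-211 + M)*(9 + M))
4765 + z(6*E(2) + H(6, -5)) = 4765 + (-1907 + (6*(-5) + √(-5 + 6))² - 202*(6*(-5) + √(-5 + 6))) = 4765 + (-1907 + (-30 + √1)² - 202*(-30 + √1)) = 4765 + (-1907 + (-30 + 1)² - 202*(-30 + 1)) = 4765 + (-1907 + (-29)² - 202*(-29)) = 4765 + (-1907 + 841 + 5858) = 4765 + 4792 = 9557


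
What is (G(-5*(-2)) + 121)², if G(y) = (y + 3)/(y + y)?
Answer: 5919489/400 ≈ 14799.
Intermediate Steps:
G(y) = (3 + y)/(2*y) (G(y) = (3 + y)/((2*y)) = (3 + y)*(1/(2*y)) = (3 + y)/(2*y))
(G(-5*(-2)) + 121)² = ((3 - 5*(-2))/(2*((-5*(-2)))) + 121)² = ((½)*(3 + 10)/10 + 121)² = ((½)*(⅒)*13 + 121)² = (13/20 + 121)² = (2433/20)² = 5919489/400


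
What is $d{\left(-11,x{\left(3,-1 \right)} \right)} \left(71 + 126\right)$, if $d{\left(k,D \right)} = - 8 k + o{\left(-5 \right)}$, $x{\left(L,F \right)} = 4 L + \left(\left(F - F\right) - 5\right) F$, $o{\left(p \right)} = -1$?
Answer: $17139$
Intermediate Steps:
$x{\left(L,F \right)} = - 5 F + 4 L$ ($x{\left(L,F \right)} = 4 L + \left(0 - 5\right) F = 4 L - 5 F = - 5 F + 4 L$)
$d{\left(k,D \right)} = -1 - 8 k$ ($d{\left(k,D \right)} = - 8 k - 1 = -1 - 8 k$)
$d{\left(-11,x{\left(3,-1 \right)} \right)} \left(71 + 126\right) = \left(-1 - -88\right) \left(71 + 126\right) = \left(-1 + 88\right) 197 = 87 \cdot 197 = 17139$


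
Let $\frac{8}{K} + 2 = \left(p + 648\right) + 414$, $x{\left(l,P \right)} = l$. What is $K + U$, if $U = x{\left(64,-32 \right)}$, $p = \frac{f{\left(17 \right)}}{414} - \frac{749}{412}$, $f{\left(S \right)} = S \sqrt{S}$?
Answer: $\frac{521299317343165408}{8144339766035941} - \frac{2389316544 \sqrt{17}}{8144339766035941} \approx 64.008$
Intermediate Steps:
$f{\left(S \right)} = S^{\frac{3}{2}}$
$p = - \frac{749}{412} + \frac{17 \sqrt{17}}{414}$ ($p = \frac{17^{\frac{3}{2}}}{414} - \frac{749}{412} = 17 \sqrt{17} \cdot \frac{1}{414} - \frac{749}{412} = \frac{17 \sqrt{17}}{414} - \frac{749}{412} = - \frac{749}{412} + \frac{17 \sqrt{17}}{414} \approx -1.6487$)
$U = 64$
$K = \frac{8}{\frac{435971}{412} + \frac{17 \sqrt{17}}{414}}$ ($K = \frac{8}{-2 + \left(\left(\left(- \frac{749}{412} + \frac{17 \sqrt{17}}{414}\right) + 648\right) + 414\right)} = \frac{8}{-2 + \left(\left(\frac{266227}{412} + \frac{17 \sqrt{17}}{414}\right) + 414\right)} = \frac{8}{-2 + \left(\frac{436795}{412} + \frac{17 \sqrt{17}}{414}\right)} = \frac{8}{\frac{435971}{412} + \frac{17 \sqrt{17}}{414}} \approx 0.0075589$)
$K + U = \left(\frac{61572316865184}{8144339766035941} - \frac{2389316544 \sqrt{17}}{8144339766035941}\right) + 64 = \frac{521299317343165408}{8144339766035941} - \frac{2389316544 \sqrt{17}}{8144339766035941}$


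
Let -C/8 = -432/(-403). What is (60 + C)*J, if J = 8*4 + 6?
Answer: 787512/403 ≈ 1954.1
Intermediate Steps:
J = 38 (J = 32 + 6 = 38)
C = -3456/403 (C = -(-3456)/(-403) = -(-3456)*(-1)/403 = -8*432/403 = -3456/403 ≈ -8.5757)
(60 + C)*J = (60 - 3456/403)*38 = (20724/403)*38 = 787512/403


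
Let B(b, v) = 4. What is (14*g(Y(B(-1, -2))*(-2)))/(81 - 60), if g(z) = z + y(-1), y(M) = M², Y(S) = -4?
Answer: 6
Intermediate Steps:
g(z) = 1 + z (g(z) = z + (-1)² = z + 1 = 1 + z)
(14*g(Y(B(-1, -2))*(-2)))/(81 - 60) = (14*(1 - 4*(-2)))/(81 - 60) = (14*(1 + 8))/21 = (14*9)*(1/21) = 126*(1/21) = 6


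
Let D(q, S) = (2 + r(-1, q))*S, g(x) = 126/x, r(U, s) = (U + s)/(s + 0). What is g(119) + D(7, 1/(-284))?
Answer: 8861/8449 ≈ 1.0488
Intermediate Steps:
r(U, s) = (U + s)/s
D(q, S) = S*(2 + (-1 + q)/q) (D(q, S) = (2 + (-1 + q)/q)*S = S*(2 + (-1 + q)/q))
g(119) + D(7, 1/(-284)) = 126/119 + (3/(-284) - 1/(-284*7)) = 126*(1/119) + (3*(-1/284) - 1*(-1/284)*⅐) = 18/17 + (-3/284 + 1/1988) = 18/17 - 5/497 = 8861/8449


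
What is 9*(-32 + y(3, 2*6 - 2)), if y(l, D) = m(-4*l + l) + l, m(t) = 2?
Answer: -243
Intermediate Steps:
y(l, D) = 2 + l
9*(-32 + y(3, 2*6 - 2)) = 9*(-32 + (2 + 3)) = 9*(-32 + 5) = 9*(-27) = -243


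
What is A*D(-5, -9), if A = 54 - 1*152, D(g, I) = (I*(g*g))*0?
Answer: 0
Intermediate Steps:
D(g, I) = 0 (D(g, I) = (I*g²)*0 = 0)
A = -98 (A = 54 - 152 = -98)
A*D(-5, -9) = -98*0 = 0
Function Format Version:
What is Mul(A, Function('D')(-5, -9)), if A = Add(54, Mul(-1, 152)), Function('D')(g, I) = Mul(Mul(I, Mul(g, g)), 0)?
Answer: 0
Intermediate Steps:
Function('D')(g, I) = 0 (Function('D')(g, I) = Mul(Mul(I, Pow(g, 2)), 0) = 0)
A = -98 (A = Add(54, -152) = -98)
Mul(A, Function('D')(-5, -9)) = Mul(-98, 0) = 0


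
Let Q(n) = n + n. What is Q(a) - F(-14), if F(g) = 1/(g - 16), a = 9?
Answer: 541/30 ≈ 18.033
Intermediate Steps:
F(g) = 1/(-16 + g)
Q(n) = 2*n
Q(a) - F(-14) = 2*9 - 1/(-16 - 14) = 18 - 1/(-30) = 18 - 1*(-1/30) = 18 + 1/30 = 541/30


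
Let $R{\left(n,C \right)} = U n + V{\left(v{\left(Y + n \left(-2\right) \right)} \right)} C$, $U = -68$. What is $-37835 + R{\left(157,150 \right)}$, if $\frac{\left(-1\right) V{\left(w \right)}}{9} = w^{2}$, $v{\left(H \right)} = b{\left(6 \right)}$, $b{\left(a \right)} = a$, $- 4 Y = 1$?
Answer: $-97111$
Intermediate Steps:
$Y = - \frac{1}{4}$ ($Y = \left(- \frac{1}{4}\right) 1 = - \frac{1}{4} \approx -0.25$)
$v{\left(H \right)} = 6$
$V{\left(w \right)} = - 9 w^{2}$
$R{\left(n,C \right)} = - 324 C - 68 n$ ($R{\left(n,C \right)} = - 68 n + - 9 \cdot 6^{2} C = - 68 n + \left(-9\right) 36 C = - 68 n - 324 C = - 324 C - 68 n$)
$-37835 + R{\left(157,150 \right)} = -37835 - 59276 = -97111$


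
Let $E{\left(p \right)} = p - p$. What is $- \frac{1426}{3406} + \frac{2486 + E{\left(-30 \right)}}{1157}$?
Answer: $\frac{262209}{151567} \approx 1.73$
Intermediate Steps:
$E{\left(p \right)} = 0$
$- \frac{1426}{3406} + \frac{2486 + E{\left(-30 \right)}}{1157} = - \frac{1426}{3406} + \frac{2486 + 0}{1157} = \left(-1426\right) \frac{1}{3406} + 2486 \cdot \frac{1}{1157} = - \frac{713}{1703} + \frac{2486}{1157} = \frac{262209}{151567}$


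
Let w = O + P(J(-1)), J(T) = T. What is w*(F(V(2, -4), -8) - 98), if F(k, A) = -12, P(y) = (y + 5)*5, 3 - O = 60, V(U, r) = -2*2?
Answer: 4070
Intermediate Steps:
V(U, r) = -4
O = -57 (O = 3 - 1*60 = 3 - 60 = -57)
P(y) = 25 + 5*y (P(y) = (5 + y)*5 = 25 + 5*y)
w = -37 (w = -57 + (25 + 5*(-1)) = -57 + (25 - 5) = -57 + 20 = -37)
w*(F(V(2, -4), -8) - 98) = -37*(-12 - 98) = -37*(-110) = 4070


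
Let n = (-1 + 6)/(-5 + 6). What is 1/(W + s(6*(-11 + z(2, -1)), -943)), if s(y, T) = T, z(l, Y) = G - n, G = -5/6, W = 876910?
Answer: 1/875967 ≈ 1.1416e-6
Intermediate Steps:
n = 5 (n = 5/1 = 5*1 = 5)
G = -⅚ (G = -5*⅙ = -⅚ ≈ -0.83333)
z(l, Y) = -35/6 (z(l, Y) = -⅚ - 1*5 = -⅚ - 5 = -35/6)
1/(W + s(6*(-11 + z(2, -1)), -943)) = 1/(876910 - 943) = 1/875967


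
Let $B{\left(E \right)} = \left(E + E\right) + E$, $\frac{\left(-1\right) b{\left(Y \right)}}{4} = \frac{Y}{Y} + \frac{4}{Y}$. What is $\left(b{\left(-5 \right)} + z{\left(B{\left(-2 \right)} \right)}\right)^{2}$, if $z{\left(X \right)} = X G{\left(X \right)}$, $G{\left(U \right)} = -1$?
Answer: $\frac{676}{25} \approx 27.04$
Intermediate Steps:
$b{\left(Y \right)} = -4 - \frac{16}{Y}$ ($b{\left(Y \right)} = - 4 \left(\frac{Y}{Y} + \frac{4}{Y}\right) = - 4 \left(1 + \frac{4}{Y}\right) = -4 - \frac{16}{Y}$)
$B{\left(E \right)} = 3 E$ ($B{\left(E \right)} = 2 E + E = 3 E$)
$z{\left(X \right)} = - X$ ($z{\left(X \right)} = X \left(-1\right) = - X$)
$\left(b{\left(-5 \right)} + z{\left(B{\left(-2 \right)} \right)}\right)^{2} = \left(\left(-4 - \frac{16}{-5}\right) - 3 \left(-2\right)\right)^{2} = \left(\left(-4 - - \frac{16}{5}\right) - -6\right)^{2} = \left(\left(-4 + \frac{16}{5}\right) + 6\right)^{2} = \left(- \frac{4}{5} + 6\right)^{2} = \left(\frac{26}{5}\right)^{2} = \frac{676}{25}$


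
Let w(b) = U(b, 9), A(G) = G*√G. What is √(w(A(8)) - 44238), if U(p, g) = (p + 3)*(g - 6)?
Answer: √(-44229 + 48*√2) ≈ 210.15*I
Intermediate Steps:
A(G) = G^(3/2)
U(p, g) = (-6 + g)*(3 + p) (U(p, g) = (3 + p)*(-6 + g) = (-6 + g)*(3 + p))
w(b) = 9 + 3*b (w(b) = -18 - 6*b + 3*9 + 9*b = -18 - 6*b + 27 + 9*b = 9 + 3*b)
√(w(A(8)) - 44238) = √((9 + 3*8^(3/2)) - 44238) = √((9 + 3*(16*√2)) - 44238) = √((9 + 48*√2) - 44238) = √(-44229 + 48*√2)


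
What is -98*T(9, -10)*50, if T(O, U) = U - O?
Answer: 93100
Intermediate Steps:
-98*T(9, -10)*50 = -98*(-10 - 1*9)*50 = -98*(-10 - 9)*50 = -98*(-19)*50 = 1862*50 = 93100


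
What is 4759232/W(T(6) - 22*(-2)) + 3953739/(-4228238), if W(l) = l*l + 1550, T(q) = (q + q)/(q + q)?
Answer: 20109030976291/15115950850 ≈ 1330.3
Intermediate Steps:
T(q) = 1 (T(q) = (2*q)/((2*q)) = (2*q)*(1/(2*q)) = 1)
W(l) = 1550 + l² (W(l) = l² + 1550 = 1550 + l²)
4759232/W(T(6) - 22*(-2)) + 3953739/(-4228238) = 4759232/(1550 + (1 - 22*(-2))²) + 3953739/(-4228238) = 4759232/(1550 + (1 + 44)²) + 3953739*(-1/4228238) = 4759232/(1550 + 45²) - 3953739/4228238 = 4759232/(1550 + 2025) - 3953739/4228238 = 4759232/3575 - 3953739/4228238 = 20109030976291/15115950850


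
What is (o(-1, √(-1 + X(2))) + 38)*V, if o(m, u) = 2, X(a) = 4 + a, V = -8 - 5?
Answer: -520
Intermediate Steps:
V = -13
(o(-1, √(-1 + X(2))) + 38)*V = (2 + 38)*(-13) = 40*(-13) = -520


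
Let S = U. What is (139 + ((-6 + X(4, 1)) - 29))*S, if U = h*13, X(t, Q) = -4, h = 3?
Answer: 3900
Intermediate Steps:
U = 39 (U = 3*13 = 39)
S = 39
(139 + ((-6 + X(4, 1)) - 29))*S = (139 + ((-6 - 4) - 29))*39 = (139 + (-10 - 29))*39 = (139 - 39)*39 = 100*39 = 3900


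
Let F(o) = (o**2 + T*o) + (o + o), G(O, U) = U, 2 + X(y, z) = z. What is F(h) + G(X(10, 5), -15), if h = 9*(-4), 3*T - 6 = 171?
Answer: -915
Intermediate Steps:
X(y, z) = -2 + z
T = 59 (T = 2 + (1/3)*171 = 2 + 57 = 59)
h = -36
F(o) = o**2 + 61*o (F(o) = (o**2 + 59*o) + (o + o) = (o**2 + 59*o) + 2*o = o**2 + 61*o)
F(h) + G(X(10, 5), -15) = -36*(61 - 36) - 15 = -36*25 - 15 = -900 - 15 = -915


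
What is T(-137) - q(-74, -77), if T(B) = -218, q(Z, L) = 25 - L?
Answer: -320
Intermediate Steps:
T(-137) - q(-74, -77) = -218 - (25 - 1*(-77)) = -218 - (25 + 77) = -218 - 1*102 = -218 - 102 = -320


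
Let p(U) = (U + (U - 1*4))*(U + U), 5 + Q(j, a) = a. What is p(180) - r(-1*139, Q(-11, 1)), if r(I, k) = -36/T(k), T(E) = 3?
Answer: 128172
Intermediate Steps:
Q(j, a) = -5 + a
p(U) = 2*U*(-4 + 2*U) (p(U) = (U + (U - 4))*(2*U) = (U + (-4 + U))*(2*U) = (-4 + 2*U)*(2*U) = 2*U*(-4 + 2*U))
r(I, k) = -12 (r(I, k) = -36/3 = -36*⅓ = -12)
p(180) - r(-1*139, Q(-11, 1)) = 4*180*(-2 + 180) - 1*(-12) = 4*180*178 + 12 = 128160 + 12 = 128172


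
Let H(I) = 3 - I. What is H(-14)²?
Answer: 289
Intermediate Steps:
H(-14)² = (3 - 1*(-14))² = (3 + 14)² = 17² = 289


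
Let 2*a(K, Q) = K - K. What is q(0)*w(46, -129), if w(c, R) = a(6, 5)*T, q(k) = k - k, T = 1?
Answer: 0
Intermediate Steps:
q(k) = 0
a(K, Q) = 0 (a(K, Q) = (K - K)/2 = (½)*0 = 0)
w(c, R) = 0 (w(c, R) = 0*1 = 0)
q(0)*w(46, -129) = 0*0 = 0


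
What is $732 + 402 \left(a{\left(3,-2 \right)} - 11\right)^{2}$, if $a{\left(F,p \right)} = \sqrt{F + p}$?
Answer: $40932$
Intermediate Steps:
$732 + 402 \left(a{\left(3,-2 \right)} - 11\right)^{2} = 732 + 402 \left(\sqrt{3 - 2} - 11\right)^{2} = 732 + 402 \left(\sqrt{1} - 11\right)^{2} = 732 + 402 \left(1 - 11\right)^{2} = 732 + 402 \left(-10\right)^{2} = 732 + 402 \cdot 100 = 732 + 40200 = 40932$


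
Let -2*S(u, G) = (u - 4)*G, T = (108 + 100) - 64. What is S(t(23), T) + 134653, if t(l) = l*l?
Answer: 96853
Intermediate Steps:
T = 144 (T = 208 - 64 = 144)
t(l) = l²
S(u, G) = -G*(-4 + u)/2 (S(u, G) = -(u - 4)*G/2 = -(-4 + u)*G/2 = -G*(-4 + u)/2)
S(t(23), T) + 134653 = (½)*144*(4 - 1*23²) + 134653 = (½)*144*(4 - 1*529) + 134653 = (½)*144*(4 - 529) + 134653 = (½)*144*(-525) + 134653 = -37800 + 134653 = 96853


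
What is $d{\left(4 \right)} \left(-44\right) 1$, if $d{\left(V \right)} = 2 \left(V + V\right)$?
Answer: $-704$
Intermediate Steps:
$d{\left(V \right)} = 4 V$ ($d{\left(V \right)} = 2 \cdot 2 V = 4 V$)
$d{\left(4 \right)} \left(-44\right) 1 = 4 \cdot 4 \left(-44\right) 1 = 16 \left(-44\right) 1 = \left(-704\right) 1 = -704$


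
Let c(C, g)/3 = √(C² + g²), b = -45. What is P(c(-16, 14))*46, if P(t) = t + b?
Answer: -2070 + 276*√113 ≈ 863.92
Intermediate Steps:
c(C, g) = 3*√(C² + g²)
P(t) = -45 + t (P(t) = t - 45 = -45 + t)
P(c(-16, 14))*46 = (-45 + 3*√((-16)² + 14²))*46 = (-45 + 3*√(256 + 196))*46 = (-45 + 3*√452)*46 = (-45 + 3*(2*√113))*46 = (-45 + 6*√113)*46 = -2070 + 276*√113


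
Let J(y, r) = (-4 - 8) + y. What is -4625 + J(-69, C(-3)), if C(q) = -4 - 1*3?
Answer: -4706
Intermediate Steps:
C(q) = -7 (C(q) = -4 - 3 = -7)
J(y, r) = -12 + y
-4625 + J(-69, C(-3)) = -4625 + (-12 - 69) = -4625 - 81 = -4706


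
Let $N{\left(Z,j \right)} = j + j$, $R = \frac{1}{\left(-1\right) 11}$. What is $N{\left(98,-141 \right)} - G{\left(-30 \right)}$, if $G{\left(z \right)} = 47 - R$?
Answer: $- \frac{3620}{11} \approx -329.09$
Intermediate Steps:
$R = - \frac{1}{11}$ ($R = \frac{1}{-11} = - \frac{1}{11} \approx -0.090909$)
$N{\left(Z,j \right)} = 2 j$
$G{\left(z \right)} = \frac{518}{11}$ ($G{\left(z \right)} = 47 - - \frac{1}{11} = 47 + \frac{1}{11} = \frac{518}{11}$)
$N{\left(98,-141 \right)} - G{\left(-30 \right)} = 2 \left(-141\right) - \frac{518}{11} = -282 - \frac{518}{11} = - \frac{3620}{11}$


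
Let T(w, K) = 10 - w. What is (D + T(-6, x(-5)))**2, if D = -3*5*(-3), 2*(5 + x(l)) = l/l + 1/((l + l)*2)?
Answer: 3721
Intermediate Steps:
x(l) = -9/2 + 1/(8*l) (x(l) = -5 + (l/l + 1/((l + l)*2))/2 = -5 + (1 + (1/2)/(2*l))/2 = -5 + (1 + (1/(2*l))*(1/2))/2 = -5 + (1 + 1/(4*l))/2 = -5 + (1/2 + 1/(8*l)) = -9/2 + 1/(8*l))
D = 45 (D = -15*(-3) = 45)
(D + T(-6, x(-5)))**2 = (45 + (10 - 1*(-6)))**2 = (45 + (10 + 6))**2 = (45 + 16)**2 = 61**2 = 3721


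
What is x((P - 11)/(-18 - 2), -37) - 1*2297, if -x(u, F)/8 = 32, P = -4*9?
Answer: -2553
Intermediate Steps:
P = -36
x(u, F) = -256 (x(u, F) = -8*32 = -256)
x((P - 11)/(-18 - 2), -37) - 1*2297 = -256 - 1*2297 = -256 - 2297 = -2553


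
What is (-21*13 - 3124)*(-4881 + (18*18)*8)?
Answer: 7775733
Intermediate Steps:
(-21*13 - 3124)*(-4881 + (18*18)*8) = (-273 - 3124)*(-4881 + 324*8) = -3397*(-4881 + 2592) = -3397*(-2289) = 7775733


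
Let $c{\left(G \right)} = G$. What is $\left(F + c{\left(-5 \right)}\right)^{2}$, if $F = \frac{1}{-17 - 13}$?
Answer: $\frac{22801}{900} \approx 25.334$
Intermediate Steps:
$F = - \frac{1}{30}$ ($F = \frac{1}{-17 - 13} = \frac{1}{-30} = - \frac{1}{30} \approx -0.033333$)
$\left(F + c{\left(-5 \right)}\right)^{2} = \left(- \frac{1}{30} - 5\right)^{2} = \left(- \frac{151}{30}\right)^{2} = \frac{22801}{900}$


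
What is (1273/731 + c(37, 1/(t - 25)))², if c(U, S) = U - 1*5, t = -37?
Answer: 608362225/534361 ≈ 1138.5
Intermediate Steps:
c(U, S) = -5 + U (c(U, S) = U - 5 = -5 + U)
(1273/731 + c(37, 1/(t - 25)))² = (1273/731 + (-5 + 37))² = (1273*(1/731) + 32)² = (1273/731 + 32)² = (24665/731)² = 608362225/534361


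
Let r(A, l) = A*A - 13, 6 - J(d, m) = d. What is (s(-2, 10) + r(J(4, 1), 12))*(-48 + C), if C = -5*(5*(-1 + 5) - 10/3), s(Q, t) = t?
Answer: -394/3 ≈ -131.33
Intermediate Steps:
J(d, m) = 6 - d
C = -250/3 (C = -5*(5*4 - 10*1/3) = -5*(20 - 10/3) = -5*50/3 = -250/3 ≈ -83.333)
r(A, l) = -13 + A**2 (r(A, l) = A**2 - 13 = -13 + A**2)
(s(-2, 10) + r(J(4, 1), 12))*(-48 + C) = (10 + (-13 + (6 - 1*4)**2))*(-48 - 250/3) = (10 + (-13 + (6 - 4)**2))*(-394/3) = (10 + (-13 + 2**2))*(-394/3) = (10 + (-13 + 4))*(-394/3) = (10 - 9)*(-394/3) = 1*(-394/3) = -394/3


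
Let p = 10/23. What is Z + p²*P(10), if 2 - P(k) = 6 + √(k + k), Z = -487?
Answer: -258023/529 - 200*√5/529 ≈ -488.60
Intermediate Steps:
P(k) = -4 - √2*√k (P(k) = 2 - (6 + √(k + k)) = 2 - (6 + √(2*k)) = 2 - (6 + √2*√k) = 2 + (-6 - √2*√k) = -4 - √2*√k)
p = 10/23 (p = 10*(1/23) = 10/23 ≈ 0.43478)
Z + p²*P(10) = -487 + (10/23)²*(-4 - √2*√10) = -487 + 100*(-4 - 2*√5)/529 = -487 + (-400/529 - 200*√5/529) = -258023/529 - 200*√5/529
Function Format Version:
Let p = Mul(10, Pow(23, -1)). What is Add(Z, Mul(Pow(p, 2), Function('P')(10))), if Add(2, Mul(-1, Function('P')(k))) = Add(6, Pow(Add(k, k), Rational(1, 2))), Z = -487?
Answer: Add(Rational(-258023, 529), Mul(Rational(-200, 529), Pow(5, Rational(1, 2)))) ≈ -488.60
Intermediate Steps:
Function('P')(k) = Add(-4, Mul(-1, Pow(2, Rational(1, 2)), Pow(k, Rational(1, 2)))) (Function('P')(k) = Add(2, Mul(-1, Add(6, Pow(Add(k, k), Rational(1, 2))))) = Add(2, Mul(-1, Add(6, Pow(Mul(2, k), Rational(1, 2))))) = Add(2, Mul(-1, Add(6, Mul(Pow(2, Rational(1, 2)), Pow(k, Rational(1, 2)))))) = Add(2, Add(-6, Mul(-1, Pow(2, Rational(1, 2)), Pow(k, Rational(1, 2))))) = Add(-4, Mul(-1, Pow(2, Rational(1, 2)), Pow(k, Rational(1, 2)))))
p = Rational(10, 23) (p = Mul(10, Rational(1, 23)) = Rational(10, 23) ≈ 0.43478)
Add(Z, Mul(Pow(p, 2), Function('P')(10))) = Add(-487, Mul(Pow(Rational(10, 23), 2), Add(-4, Mul(-1, Pow(2, Rational(1, 2)), Pow(10, Rational(1, 2)))))) = Add(-487, Mul(Rational(100, 529), Add(-4, Mul(-2, Pow(5, Rational(1, 2)))))) = Add(-487, Add(Rational(-400, 529), Mul(Rational(-200, 529), Pow(5, Rational(1, 2))))) = Add(Rational(-258023, 529), Mul(Rational(-200, 529), Pow(5, Rational(1, 2))))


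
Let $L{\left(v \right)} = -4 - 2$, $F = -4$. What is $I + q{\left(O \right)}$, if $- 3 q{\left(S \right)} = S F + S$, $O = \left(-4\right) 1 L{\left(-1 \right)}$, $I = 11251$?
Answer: $11275$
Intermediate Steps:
$L{\left(v \right)} = -6$ ($L{\left(v \right)} = -4 - 2 = -6$)
$O = 24$ ($O = \left(-4\right) 1 \left(-6\right) = \left(-4\right) \left(-6\right) = 24$)
$q{\left(S \right)} = S$ ($q{\left(S \right)} = - \frac{S \left(-4\right) + S}{3} = - \frac{- 4 S + S}{3} = - \frac{\left(-3\right) S}{3} = S$)
$I + q{\left(O \right)} = 11251 + 24 = 11275$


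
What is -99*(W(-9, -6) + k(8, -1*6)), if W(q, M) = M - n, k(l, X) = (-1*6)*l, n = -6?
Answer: 4752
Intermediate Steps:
k(l, X) = -6*l
W(q, M) = 6 + M (W(q, M) = M - 1*(-6) = M + 6 = 6 + M)
-99*(W(-9, -6) + k(8, -1*6)) = -99*((6 - 6) - 6*8) = -99*(0 - 48) = -99*(-48) = 4752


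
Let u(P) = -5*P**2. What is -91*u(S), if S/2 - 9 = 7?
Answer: 465920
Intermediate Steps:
S = 32 (S = 18 + 2*7 = 18 + 14 = 32)
-91*u(S) = -(-455)*32**2 = -(-455)*1024 = -91*(-5120) = 465920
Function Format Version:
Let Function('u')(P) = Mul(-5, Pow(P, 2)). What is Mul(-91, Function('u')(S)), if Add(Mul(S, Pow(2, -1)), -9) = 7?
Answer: 465920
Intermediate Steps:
S = 32 (S = Add(18, Mul(2, 7)) = Add(18, 14) = 32)
Mul(-91, Function('u')(S)) = Mul(-91, Mul(-5, Pow(32, 2))) = Mul(-91, Mul(-5, 1024)) = Mul(-91, -5120) = 465920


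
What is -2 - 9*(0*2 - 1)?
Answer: 7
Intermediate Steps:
-2 - 9*(0*2 - 1) = -2 - 9*(0 - 1) = -2 - 9*(-1) = -2 + 9 = 7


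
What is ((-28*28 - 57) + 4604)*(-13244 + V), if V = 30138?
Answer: 63572122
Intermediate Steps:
((-28*28 - 57) + 4604)*(-13244 + V) = ((-28*28 - 57) + 4604)*(-13244 + 30138) = ((-784 - 57) + 4604)*16894 = (-841 + 4604)*16894 = 3763*16894 = 63572122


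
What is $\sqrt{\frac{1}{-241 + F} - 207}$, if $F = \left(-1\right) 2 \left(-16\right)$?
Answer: $\frac{208 i \sqrt{209}}{209} \approx 14.388 i$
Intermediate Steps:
$F = 32$ ($F = \left(-2\right) \left(-16\right) = 32$)
$\sqrt{\frac{1}{-241 + F} - 207} = \sqrt{\frac{1}{-241 + 32} - 207} = \sqrt{\frac{1}{-209} - 207} = \sqrt{- \frac{1}{209} - 207} = \sqrt{- \frac{43264}{209}} = \frac{208 i \sqrt{209}}{209}$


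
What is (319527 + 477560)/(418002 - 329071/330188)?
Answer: 263188562356/138018915305 ≈ 1.9069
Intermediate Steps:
(319527 + 477560)/(418002 - 329071/330188) = 797087/(418002 - 329071*1/330188) = 797087/(418002 - 329071/330188) = 797087/(138018915305/330188) = 797087*(330188/138018915305) = 263188562356/138018915305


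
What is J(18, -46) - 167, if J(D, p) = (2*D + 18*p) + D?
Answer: -941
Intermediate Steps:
J(D, p) = 3*D + 18*p
J(18, -46) - 167 = (3*18 + 18*(-46)) - 167 = (54 - 828) - 167 = -774 - 167 = -941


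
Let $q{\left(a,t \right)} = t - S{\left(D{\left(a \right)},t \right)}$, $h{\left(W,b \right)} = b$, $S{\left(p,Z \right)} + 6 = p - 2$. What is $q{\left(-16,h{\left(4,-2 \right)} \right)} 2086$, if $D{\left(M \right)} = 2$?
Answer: $8344$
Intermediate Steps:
$S{\left(p,Z \right)} = -8 + p$ ($S{\left(p,Z \right)} = -6 + \left(p - 2\right) = -6 + \left(-2 + p\right) = -8 + p$)
$q{\left(a,t \right)} = 6 + t$ ($q{\left(a,t \right)} = t - \left(-8 + 2\right) = t - -6 = t + 6 = 6 + t$)
$q{\left(-16,h{\left(4,-2 \right)} \right)} 2086 = \left(6 - 2\right) 2086 = 4 \cdot 2086 = 8344$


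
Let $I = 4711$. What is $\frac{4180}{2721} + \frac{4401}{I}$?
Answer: $\frac{31667101}{12818631} \approx 2.4704$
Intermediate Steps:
$\frac{4180}{2721} + \frac{4401}{I} = \frac{4180}{2721} + \frac{4401}{4711} = \frac{31667101}{12818631}$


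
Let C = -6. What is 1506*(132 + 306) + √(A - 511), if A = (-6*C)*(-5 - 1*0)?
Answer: 659628 + I*√691 ≈ 6.5963e+5 + 26.287*I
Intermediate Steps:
A = -180 (A = (-6*(-6))*(-5 - 1*0) = 36*(-5 + 0) = 36*(-5) = -180)
1506*(132 + 306) + √(A - 511) = 1506*(132 + 306) + √(-180 - 511) = 1506*438 + √(-691) = 659628 + I*√691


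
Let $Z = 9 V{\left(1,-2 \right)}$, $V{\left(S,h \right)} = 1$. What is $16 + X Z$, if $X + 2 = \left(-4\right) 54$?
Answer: $-1946$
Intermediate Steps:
$Z = 9$ ($Z = 9 \cdot 1 = 9$)
$X = -218$ ($X = -2 - 216 = -218$)
$16 + X Z = 16 - 1962 = -1946$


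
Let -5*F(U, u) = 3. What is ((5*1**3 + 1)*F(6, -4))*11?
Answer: -198/5 ≈ -39.600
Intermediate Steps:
F(U, u) = -3/5 (F(U, u) = -1/5*3 = -3/5)
((5*1**3 + 1)*F(6, -4))*11 = ((5*1**3 + 1)*(-3/5))*11 = ((5*1 + 1)*(-3/5))*11 = ((5 + 1)*(-3/5))*11 = (6*(-3/5))*11 = -18/5*11 = -198/5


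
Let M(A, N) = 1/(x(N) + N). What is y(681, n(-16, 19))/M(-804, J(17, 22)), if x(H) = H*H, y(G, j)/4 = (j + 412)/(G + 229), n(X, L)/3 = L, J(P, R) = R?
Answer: 67804/65 ≈ 1043.1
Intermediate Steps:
n(X, L) = 3*L
y(G, j) = 4*(412 + j)/(229 + G) (y(G, j) = 4*((j + 412)/(G + 229)) = 4*((412 + j)/(229 + G)) = 4*(412 + j)/(229 + G))
x(H) = H**2
M(A, N) = 1/(N + N**2) (M(A, N) = 1/(N**2 + N) = 1/(N + N**2))
y(681, n(-16, 19))/M(-804, J(17, 22)) = (4*(412 + 3*19)/(229 + 681))/((1/(22*(1 + 22)))) = (4*(412 + 57)/910)/(((1/22)/23)) = (4*(1/910)*469)/(((1/22)*(1/23))) = 134/(65*(1/506)) = (134/65)*506 = 67804/65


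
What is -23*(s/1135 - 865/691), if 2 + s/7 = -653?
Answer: 19090046/156857 ≈ 121.70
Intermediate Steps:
s = -4585 (s = -14 + 7*(-653) = -14 - 4571 = -4585)
-23*(s/1135 - 865/691) = -23*(-4585/1135 - 865/691) = -23*(-4585*1/1135 - 865*1/691) = -23*(-917/227 - 865/691) = -23*(-830002/156857) = 19090046/156857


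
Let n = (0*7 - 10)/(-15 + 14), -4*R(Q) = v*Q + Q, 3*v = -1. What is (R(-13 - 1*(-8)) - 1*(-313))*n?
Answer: 9415/3 ≈ 3138.3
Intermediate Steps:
v = -⅓ (v = (⅓)*(-1) = -⅓ ≈ -0.33333)
R(Q) = -Q/6 (R(Q) = -(-Q/3 + Q)/4 = -Q/6)
n = 10 (n = (0 - 10)/(-1) = -10*(-1) = 10)
(R(-13 - 1*(-8)) - 1*(-313))*n = (-(-13 - 1*(-8))/6 - 1*(-313))*10 = (-(-13 + 8)/6 + 313)*10 = (-⅙*(-5) + 313)*10 = (⅚ + 313)*10 = (1883/6)*10 = 9415/3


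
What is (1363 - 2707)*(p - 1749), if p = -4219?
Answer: 8020992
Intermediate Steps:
(1363 - 2707)*(p - 1749) = (1363 - 2707)*(-4219 - 1749) = -1344*(-5968) = 8020992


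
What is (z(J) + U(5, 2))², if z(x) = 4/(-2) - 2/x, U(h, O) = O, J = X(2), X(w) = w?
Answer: 1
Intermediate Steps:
J = 2
z(x) = -2 - 2/x (z(x) = 4*(-½) - 2/x = -2 - 2/x)
(z(J) + U(5, 2))² = ((-2 - 2/2) + 2)² = ((-2 - 2*½) + 2)² = ((-2 - 1) + 2)² = (-3 + 2)² = (-1)² = 1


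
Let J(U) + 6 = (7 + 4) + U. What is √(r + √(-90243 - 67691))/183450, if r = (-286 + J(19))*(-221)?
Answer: √(57902 + I*√157934)/183450 ≈ 0.0013117 + 4.5013e-6*I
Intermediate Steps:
J(U) = 5 + U (J(U) = -6 + ((7 + 4) + U) = -6 + (11 + U) = 5 + U)
r = 57902 (r = (-286 + (5 + 19))*(-221) = (-286 + 24)*(-221) = -262*(-221) = 57902)
√(r + √(-90243 - 67691))/183450 = √(57902 + √(-90243 - 67691))/183450 = √(57902 + √(-157934))*(1/183450) = √(57902 + I*√157934)*(1/183450) = √(57902 + I*√157934)/183450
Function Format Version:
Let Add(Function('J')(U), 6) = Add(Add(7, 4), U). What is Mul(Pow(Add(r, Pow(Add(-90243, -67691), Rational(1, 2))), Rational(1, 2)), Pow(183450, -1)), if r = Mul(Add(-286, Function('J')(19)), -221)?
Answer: Mul(Rational(1, 183450), Pow(Add(57902, Mul(I, Pow(157934, Rational(1, 2)))), Rational(1, 2))) ≈ Add(0.0013117, Mul(4.5013e-6, I))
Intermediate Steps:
Function('J')(U) = Add(5, U) (Function('J')(U) = Add(-6, Add(Add(7, 4), U)) = Add(-6, Add(11, U)) = Add(5, U))
r = 57902 (r = Mul(Add(-286, Add(5, 19)), -221) = Mul(Add(-286, 24), -221) = Mul(-262, -221) = 57902)
Mul(Pow(Add(r, Pow(Add(-90243, -67691), Rational(1, 2))), Rational(1, 2)), Pow(183450, -1)) = Mul(Pow(Add(57902, Pow(Add(-90243, -67691), Rational(1, 2))), Rational(1, 2)), Pow(183450, -1)) = Mul(Pow(Add(57902, Pow(-157934, Rational(1, 2))), Rational(1, 2)), Rational(1, 183450)) = Mul(Pow(Add(57902, Mul(I, Pow(157934, Rational(1, 2)))), Rational(1, 2)), Rational(1, 183450)) = Mul(Rational(1, 183450), Pow(Add(57902, Mul(I, Pow(157934, Rational(1, 2)))), Rational(1, 2)))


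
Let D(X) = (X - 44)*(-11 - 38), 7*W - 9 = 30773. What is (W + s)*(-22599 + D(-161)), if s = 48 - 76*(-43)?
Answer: -677840676/7 ≈ -9.6834e+7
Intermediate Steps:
W = 30782/7 (W = 9/7 + (1/7)*30773 = 9/7 + 30773/7 = 30782/7 ≈ 4397.4)
s = 3316 (s = 48 + 3268 = 3316)
D(X) = 2156 - 49*X (D(X) = (-44 + X)*(-49) = 2156 - 49*X)
(W + s)*(-22599 + D(-161)) = (30782/7 + 3316)*(-22599 + (2156 - 49*(-161))) = 53994*(-22599 + (2156 + 7889))/7 = 53994*(-22599 + 10045)/7 = (53994/7)*(-12554) = -677840676/7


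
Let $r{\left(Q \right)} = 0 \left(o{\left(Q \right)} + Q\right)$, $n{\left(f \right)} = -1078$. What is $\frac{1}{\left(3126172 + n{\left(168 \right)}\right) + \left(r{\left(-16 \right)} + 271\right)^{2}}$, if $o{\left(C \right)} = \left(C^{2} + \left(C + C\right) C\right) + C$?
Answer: $\frac{1}{3198535} \approx 3.1264 \cdot 10^{-7}$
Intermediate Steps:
$o{\left(C \right)} = C + 3 C^{2}$ ($o{\left(C \right)} = \left(C^{2} + 2 C C\right) + C = \left(C^{2} + 2 C^{2}\right) + C = 3 C^{2} + C = C + 3 C^{2}$)
$r{\left(Q \right)} = 0$ ($r{\left(Q \right)} = 0 \left(Q \left(1 + 3 Q\right) + Q\right) = 0 \left(Q + Q \left(1 + 3 Q\right)\right) = 0$)
$\frac{1}{\left(3126172 + n{\left(168 \right)}\right) + \left(r{\left(-16 \right)} + 271\right)^{2}} = \frac{1}{\left(3126172 - 1078\right) + \left(0 + 271\right)^{2}} = \frac{1}{3125094 + 271^{2}} = \frac{1}{3125094 + 73441} = \frac{1}{3198535}$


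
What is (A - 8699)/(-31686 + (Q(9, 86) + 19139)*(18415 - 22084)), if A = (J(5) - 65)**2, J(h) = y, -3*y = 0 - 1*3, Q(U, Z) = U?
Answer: 4603/70285698 ≈ 6.5490e-5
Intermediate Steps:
y = 1 (y = -(0 - 1*3)/3 = -(0 - 3)/3 = -1/3*(-3) = 1)
J(h) = 1
A = 4096 (A = (1 - 65)**2 = (-64)**2 = 4096)
(A - 8699)/(-31686 + (Q(9, 86) + 19139)*(18415 - 22084)) = (4096 - 8699)/(-31686 + (9 + 19139)*(18415 - 22084)) = -4603/(-31686 + 19148*(-3669)) = -4603/(-31686 - 70254012) = -4603/(-70285698) = -4603*(-1/70285698) = 4603/70285698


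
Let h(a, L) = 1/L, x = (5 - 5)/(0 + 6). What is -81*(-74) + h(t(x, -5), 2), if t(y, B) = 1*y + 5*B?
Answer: 11989/2 ≈ 5994.5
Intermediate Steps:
x = 0 (x = 0/6 = 0*(⅙) = 0)
t(y, B) = y + 5*B
-81*(-74) + h(t(x, -5), 2) = -81*(-74) + 1/2 = 5994 + ½ = 11989/2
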